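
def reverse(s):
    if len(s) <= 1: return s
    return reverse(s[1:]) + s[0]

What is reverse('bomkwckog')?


reverse('bomkwckog') = reverse('omkwckog') + 'b'
reverse('omkwckog') = reverse('mkwckog') + 'o'
reverse('mkwckog') = reverse('kwckog') + 'm'
reverse('kwckog') = reverse('wckog') + 'k'
reverse('wckog') = reverse('ckog') + 'w'
reverse('ckog') = reverse('kog') + 'c'
reverse('kog') = reverse('og') + 'k'
reverse('og') = reverse('g') + 'o'
reverse('g') = 'g'  (base case)
Concatenating: 'g' + 'o' + 'k' + 'c' + 'w' + 'k' + 'm' + 'o' + 'b' = 'gokcwkmob'

gokcwkmob


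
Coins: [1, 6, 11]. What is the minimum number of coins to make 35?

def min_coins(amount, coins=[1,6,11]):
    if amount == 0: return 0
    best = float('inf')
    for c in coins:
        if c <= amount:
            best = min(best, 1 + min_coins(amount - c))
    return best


Building up with DP:
min_coins(0) = 0
min_coins(1) = min(1+min_coins(0)=1+0=1) = 1
min_coins(2) = min(1+min_coins(1)=1+1=2) = 2
min_coins(3) = min(1+min_coins(2)=1+2=3) = 3
min_coins(4) = min(1+min_coins(3)=1+3=4) = 4
min_coins(5) = min(1+min_coins(4)=1+4=5) = 5
min_coins(6) = min(1+min_coins(5)=1+5=6, 1+min_coins(0)=1+0=1) = 1
min_coins(7) = min(1+min_coins(6)=1+1=2, 1+min_coins(1)=1+1=2) = 2
min_coins(8) = min(1+min_coins(7)=1+2=3, 1+min_coins(2)=1+2=3) = 3
min_coins(9) = min(1+min_coins(8)=1+3=4, 1+min_coins(3)=1+3=4) = 4
min_coins(10) = min(1+min_coins(9)=1+4=5, 1+min_coins(4)=1+4=5) = 5
min_coins(11) = min(1+min_coins(10)=1+5=6, 1+min_coins(5)=1+5=6, 1+min_coins(0)=1+0=1) = 1
min_coins(12) = min(1+min_coins(11)=1+1=2, 1+min_coins(6)=1+1=2, 1+min_coins(1)=1+1=2) = 2
min_coins(13) = min(1+min_coins(12)=1+2=3, 1+min_coins(7)=1+2=3, 1+min_coins(2)=1+2=3) = 3
min_coins(14) = min(1+min_coins(13)=1+3=4, 1+min_coins(8)=1+3=4, 1+min_coins(3)=1+3=4) = 4
min_coins(15) = min(1+min_coins(14)=1+4=5, 1+min_coins(9)=1+4=5, 1+min_coins(4)=1+4=5) = 5
min_coins(16) = min(1+min_coins(15)=1+5=6, 1+min_coins(10)=1+5=6, 1+min_coins(5)=1+5=6) = 6
min_coins(17) = min(1+min_coins(16)=1+6=7, 1+min_coins(11)=1+1=2, 1+min_coins(6)=1+1=2) = 2
min_coins(18) = min(1+min_coins(17)=1+2=3, 1+min_coins(12)=1+2=3, 1+min_coins(7)=1+2=3) = 3
min_coins(19) = min(1+min_coins(18)=1+3=4, 1+min_coins(13)=1+3=4, 1+min_coins(8)=1+3=4) = 4
min_coins(20) = min(1+min_coins(19)=1+4=5, 1+min_coins(14)=1+4=5, 1+min_coins(9)=1+4=5) = 5
min_coins(21) = min(1+min_coins(20)=1+5=6, 1+min_coins(15)=1+5=6, 1+min_coins(10)=1+5=6) = 6
min_coins(22) = min(1+min_coins(21)=1+6=7, 1+min_coins(16)=1+6=7, 1+min_coins(11)=1+1=2) = 2
min_coins(23) = min(1+min_coins(22)=1+2=3, 1+min_coins(17)=1+2=3, 1+min_coins(12)=1+2=3) = 3
min_coins(24) = min(1+min_coins(23)=1+3=4, 1+min_coins(18)=1+3=4, 1+min_coins(13)=1+3=4) = 4
min_coins(25) = min(1+min_coins(24)=1+4=5, 1+min_coins(19)=1+4=5, 1+min_coins(14)=1+4=5) = 5
min_coins(26) = min(1+min_coins(25)=1+5=6, 1+min_coins(20)=1+5=6, 1+min_coins(15)=1+5=6) = 6
min_coins(27) = min(1+min_coins(26)=1+6=7, 1+min_coins(21)=1+6=7, 1+min_coins(16)=1+6=7) = 7
min_coins(28) = min(1+min_coins(27)=1+7=8, 1+min_coins(22)=1+2=3, 1+min_coins(17)=1+2=3) = 3
min_coins(29) = min(1+min_coins(28)=1+3=4, 1+min_coins(23)=1+3=4, 1+min_coins(18)=1+3=4) = 4
min_coins(30) = min(1+min_coins(29)=1+4=5, 1+min_coins(24)=1+4=5, 1+min_coins(19)=1+4=5) = 5
min_coins(31) = min(1+min_coins(30)=1+5=6, 1+min_coins(25)=1+5=6, 1+min_coins(20)=1+5=6) = 6
min_coins(32) = min(1+min_coins(31)=1+6=7, 1+min_coins(26)=1+6=7, 1+min_coins(21)=1+6=7) = 7
min_coins(33) = min(1+min_coins(32)=1+7=8, 1+min_coins(27)=1+7=8, 1+min_coins(22)=1+2=3) = 3
min_coins(34) = min(1+min_coins(33)=1+3=4, 1+min_coins(28)=1+3=4, 1+min_coins(23)=1+3=4) = 4
min_coins(35) = min(1+min_coins(34)=1+4=5, 1+min_coins(29)=1+4=5, 1+min_coins(24)=1+4=5) = 5

5


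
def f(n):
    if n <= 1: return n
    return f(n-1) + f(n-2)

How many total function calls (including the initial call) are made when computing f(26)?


Let C(n) = total calls for f(n)
C(0) = 1, C(1) = 1
C(2) = 1 + C(1) + C(0) = 1 + 1 + 1 = 3
C(3) = 1 + C(2) + C(1) = 1 + 3 + 1 = 5
C(4) = 1 + C(3) + C(2) = 1 + 5 + 3 = 9
C(5) = 1 + C(4) + C(3) = 1 + 9 + 5 = 15
C(6) = 1 + C(5) + C(4) = 1 + 15 + 9 = 25
C(7) = 1 + C(6) + C(5) = 1 + 25 + 15 = 41
C(8) = 1 + C(7) + C(6) = 1 + 41 + 25 = 67
C(9) = 1 + C(8) + C(7) = 1 + 67 + 41 = 109
C(10) = 1 + C(9) + C(8) = 1 + 109 + 67 = 177
C(11) = 1 + C(10) + C(9) = 1 + 177 + 109 = 287
C(12) = 1 + C(11) + C(10) = 1 + 287 + 177 = 465
C(13) = 1 + C(12) + C(11) = 1 + 465 + 287 = 753
C(14) = 1 + C(13) + C(12) = 1 + 753 + 465 = 1219
C(15) = 1 + C(14) + C(13) = 1 + 1219 + 753 = 1973
C(16) = 1 + C(15) + C(14) = 1 + 1973 + 1219 = 3193
C(17) = 1 + C(16) + C(15) = 1 + 3193 + 1973 = 5167
C(18) = 1 + C(17) + C(16) = 1 + 5167 + 3193 = 8361
C(19) = 1 + C(18) + C(17) = 1 + 8361 + 5167 = 13529
C(20) = 1 + C(19) + C(18) = 1 + 13529 + 8361 = 21891
C(21) = 1 + C(20) + C(19) = 1 + 21891 + 13529 = 35421
C(22) = 1 + C(21) + C(20) = 1 + 35421 + 21891 = 57313
C(23) = 1 + C(22) + C(21) = 1 + 57313 + 35421 = 92735
C(24) = 1 + C(23) + C(22) = 1 + 92735 + 57313 = 150049
C(25) = 1 + C(24) + C(23) = 1 + 150049 + 92735 = 242785
C(26) = 1 + C(25) + C(24) = 1 + 242785 + 150049 = 392835

392835


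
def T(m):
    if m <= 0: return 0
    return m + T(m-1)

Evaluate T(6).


T(6)
= 6 + 5 + 4 + 3 + 2 + 1 + T(0)
= 6 + 5 + 4 + 3 + 2 + 1 + 0
= 21

21


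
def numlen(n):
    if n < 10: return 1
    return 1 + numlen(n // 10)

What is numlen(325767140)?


numlen(325767140) = 1 + numlen(32576714)
numlen(32576714) = 1 + numlen(3257671)
numlen(3257671) = 1 + numlen(325767)
numlen(325767) = 1 + numlen(32576)
numlen(32576) = 1 + numlen(3257)
numlen(3257) = 1 + numlen(325)
numlen(325) = 1 + numlen(32)
numlen(32) = 1 + numlen(3)
numlen(3) = 1  (base case: 3 < 10)
Unwinding: 1 + 1 + 1 + 1 + 1 + 1 + 1 + 1 + 1 = 9

9


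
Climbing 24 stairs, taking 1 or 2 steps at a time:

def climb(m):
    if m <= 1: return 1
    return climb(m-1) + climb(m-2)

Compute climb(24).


Building up from base cases:
climb(0) = 1
climb(1) = 1
climb(2) = climb(1) + climb(0) = 1 + 1 = 2
climb(3) = climb(2) + climb(1) = 2 + 1 = 3
climb(4) = climb(3) + climb(2) = 3 + 2 = 5
climb(5) = climb(4) + climb(3) = 5 + 3 = 8
climb(6) = climb(5) + climb(4) = 8 + 5 = 13
climb(7) = climb(6) + climb(5) = 13 + 8 = 21
climb(8) = climb(7) + climb(6) = 21 + 13 = 34
climb(9) = climb(8) + climb(7) = 34 + 21 = 55
climb(10) = climb(9) + climb(8) = 55 + 34 = 89
climb(11) = climb(10) + climb(9) = 89 + 55 = 144
climb(12) = climb(11) + climb(10) = 144 + 89 = 233
climb(13) = climb(12) + climb(11) = 233 + 144 = 377
climb(14) = climb(13) + climb(12) = 377 + 233 = 610
climb(15) = climb(14) + climb(13) = 610 + 377 = 987
climb(16) = climb(15) + climb(14) = 987 + 610 = 1597
climb(17) = climb(16) + climb(15) = 1597 + 987 = 2584
climb(18) = climb(17) + climb(16) = 2584 + 1597 = 4181
climb(19) = climb(18) + climb(17) = 4181 + 2584 = 6765
climb(20) = climb(19) + climb(18) = 6765 + 4181 = 10946
climb(21) = climb(20) + climb(19) = 10946 + 6765 = 17711
climb(22) = climb(21) + climb(20) = 17711 + 10946 = 28657
climb(23) = climb(22) + climb(21) = 28657 + 17711 = 46368
climb(24) = climb(23) + climb(22) = 46368 + 28657 = 75025

75025


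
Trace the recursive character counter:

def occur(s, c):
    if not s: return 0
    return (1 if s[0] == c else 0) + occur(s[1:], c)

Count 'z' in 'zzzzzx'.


s[0]='z' == 'z' -> 1
s[0]='z' == 'z' -> 1
s[0]='z' == 'z' -> 1
s[0]='z' == 'z' -> 1
s[0]='z' == 'z' -> 1
s[0]='x' != 'z' -> 0
Sum: 1 + 1 + 1 + 1 + 1 + 0 = 5

5


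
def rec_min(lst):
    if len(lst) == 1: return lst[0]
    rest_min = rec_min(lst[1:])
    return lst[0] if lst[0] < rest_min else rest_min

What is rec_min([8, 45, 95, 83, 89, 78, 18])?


rec_min([8, 45, 95, 83, 89, 78, 18]): compare 8 with rec_min([45, 95, 83, 89, 78, 18])
rec_min([45, 95, 83, 89, 78, 18]): compare 45 with rec_min([95, 83, 89, 78, 18])
rec_min([95, 83, 89, 78, 18]): compare 95 with rec_min([83, 89, 78, 18])
rec_min([83, 89, 78, 18]): compare 83 with rec_min([89, 78, 18])
rec_min([89, 78, 18]): compare 89 with rec_min([78, 18])
rec_min([78, 18]): compare 78 with rec_min([18])
rec_min([18]) = 18  (base case)
Compare 78 with 18 -> 18
Compare 89 with 18 -> 18
Compare 83 with 18 -> 18
Compare 95 with 18 -> 18
Compare 45 with 18 -> 18
Compare 8 with 18 -> 8

8


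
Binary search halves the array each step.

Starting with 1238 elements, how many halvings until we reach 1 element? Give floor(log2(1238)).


1238 / 2 = 619
619 / 2 = 309
309 / 2 = 154
154 / 2 = 77
77 / 2 = 38
38 / 2 = 19
19 / 2 = 9
9 / 2 = 4
4 / 2 = 2
2 / 2 = 1
Reached 1 after 10 halvings

10


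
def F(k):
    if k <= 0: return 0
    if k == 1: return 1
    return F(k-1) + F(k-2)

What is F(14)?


Computing F(14) bottom-up:
F(0) = 0
F(1) = 1
F(2) = F(1) + F(0) = 1 + 0 = 1
F(3) = F(2) + F(1) = 1 + 1 = 2
F(4) = F(3) + F(2) = 2 + 1 = 3
F(5) = F(4) + F(3) = 3 + 2 = 5
F(6) = F(5) + F(4) = 5 + 3 = 8
F(7) = F(6) + F(5) = 8 + 5 = 13
F(8) = F(7) + F(6) = 13 + 8 = 21
F(9) = F(8) + F(7) = 21 + 13 = 34
F(10) = F(9) + F(8) = 34 + 21 = 55
F(11) = F(10) + F(9) = 55 + 34 = 89
F(12) = F(11) + F(10) = 89 + 55 = 144
F(13) = F(12) + F(11) = 144 + 89 = 233
F(14) = F(13) + F(12) = 233 + 144 = 377

377


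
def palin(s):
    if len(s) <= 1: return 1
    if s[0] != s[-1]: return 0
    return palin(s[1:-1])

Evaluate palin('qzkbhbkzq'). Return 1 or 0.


palin('qzkbhbkzq'): s[0]='q' == s[-1]='q' -> check palin('zkbhbkz')
palin('zkbhbkz'): s[0]='z' == s[-1]='z' -> check palin('kbhbk')
palin('kbhbk'): s[0]='k' == s[-1]='k' -> check palin('bhb')
palin('bhb'): s[0]='b' == s[-1]='b' -> check palin('h')
palin('h'): len <= 1 -> return 1  (base case)
Result: 1 (palindrome)

1


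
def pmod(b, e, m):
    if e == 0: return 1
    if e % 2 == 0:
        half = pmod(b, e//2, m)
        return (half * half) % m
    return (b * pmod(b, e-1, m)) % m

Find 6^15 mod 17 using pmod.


pmod(6, 15, 17): e is odd, compute pmod(6, 14, 17)
  pmod(6, 14, 17): e is even, compute pmod(6, 7, 17)
    pmod(6, 7, 17): e is odd, compute pmod(6, 6, 17)
      pmod(6, 6, 17): e is even, compute pmod(6, 3, 17)
        pmod(6, 3, 17): e is odd, compute pmod(6, 2, 17)
          pmod(6, 2, 17): e is even, compute pmod(6, 1, 17)
          pmod(6, 1, 17): e is odd, compute pmod(6, 0, 17)
          pmod(6, 0, 17) = 1
          (6 * 1) % 17 = 6
          half=6, (6*6) % 17 = 2
        (6 * 2) % 17 = 12
      half=12, (12*12) % 17 = 8
    (6 * 8) % 17 = 14
  half=14, (14*14) % 17 = 9
(6 * 9) % 17 = 3

3


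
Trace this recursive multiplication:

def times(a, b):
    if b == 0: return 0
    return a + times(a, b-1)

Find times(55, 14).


times(55, 14) = 55 + times(55, 13)
times(55, 13) = 55 + times(55, 12)
times(55, 12) = 55 + times(55, 11)
times(55, 11) = 55 + times(55, 10)
times(55, 10) = 55 + times(55, 9)
times(55, 9) = 55 + times(55, 8)
times(55, 8) = 55 + times(55, 7)
times(55, 7) = 55 + times(55, 6)
times(55, 6) = 55 + times(55, 5)
times(55, 5) = 55 + times(55, 4)
times(55, 4) = 55 + times(55, 3)
times(55, 3) = 55 + times(55, 2)
times(55, 2) = 55 + times(55, 1)
times(55, 1) = 55 + times(55, 0)
times(55, 0) = 0  (base case)
Total: 55 + 55 + 55 + 55 + 55 + 55 + 55 + 55 + 55 + 55 + 55 + 55 + 55 + 55 + 0 = 770

770


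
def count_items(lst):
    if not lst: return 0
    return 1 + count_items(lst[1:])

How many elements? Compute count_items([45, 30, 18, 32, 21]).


count_items([45, 30, 18, 32, 21]) = 1 + count_items([30, 18, 32, 21])
count_items([30, 18, 32, 21]) = 1 + count_items([18, 32, 21])
count_items([18, 32, 21]) = 1 + count_items([32, 21])
count_items([32, 21]) = 1 + count_items([21])
count_items([21]) = 1 + count_items([])
count_items([]) = 0  (base case)
Unwinding: 1 + 1 + 1 + 1 + 1 + 0 = 5

5


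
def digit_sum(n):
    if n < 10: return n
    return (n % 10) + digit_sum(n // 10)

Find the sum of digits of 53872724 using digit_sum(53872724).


digit_sum(53872724) = 4 + digit_sum(5387272)
digit_sum(5387272) = 2 + digit_sum(538727)
digit_sum(538727) = 7 + digit_sum(53872)
digit_sum(53872) = 2 + digit_sum(5387)
digit_sum(5387) = 7 + digit_sum(538)
digit_sum(538) = 8 + digit_sum(53)
digit_sum(53) = 3 + digit_sum(5)
digit_sum(5) = 5  (base case)
Total: 4 + 2 + 7 + 2 + 7 + 8 + 3 + 5 = 38

38


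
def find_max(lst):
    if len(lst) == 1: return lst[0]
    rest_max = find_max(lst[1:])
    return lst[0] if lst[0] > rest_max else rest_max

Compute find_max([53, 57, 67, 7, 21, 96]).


find_max([53, 57, 67, 7, 21, 96]): compare 53 with find_max([57, 67, 7, 21, 96])
find_max([57, 67, 7, 21, 96]): compare 57 with find_max([67, 7, 21, 96])
find_max([67, 7, 21, 96]): compare 67 with find_max([7, 21, 96])
find_max([7, 21, 96]): compare 7 with find_max([21, 96])
find_max([21, 96]): compare 21 with find_max([96])
find_max([96]) = 96  (base case)
Compare 21 with 96 -> 96
Compare 7 with 96 -> 96
Compare 67 with 96 -> 96
Compare 57 with 96 -> 96
Compare 53 with 96 -> 96

96


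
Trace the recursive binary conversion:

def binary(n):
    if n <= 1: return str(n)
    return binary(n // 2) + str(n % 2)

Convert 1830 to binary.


binary(1830) = binary(915) + '0'
binary(915) = binary(457) + '1'
binary(457) = binary(228) + '1'
binary(228) = binary(114) + '0'
binary(114) = binary(57) + '0'
binary(57) = binary(28) + '1'
binary(28) = binary(14) + '0'
binary(14) = binary(7) + '0'
binary(7) = binary(3) + '1'
binary(3) = binary(1) + '1'
binary(1) = '1'  (base case)
Concatenating: '1' + '1' + '1' + '0' + '0' + '1' + '0' + '0' + '1' + '1' + '0' = '11100100110'

11100100110


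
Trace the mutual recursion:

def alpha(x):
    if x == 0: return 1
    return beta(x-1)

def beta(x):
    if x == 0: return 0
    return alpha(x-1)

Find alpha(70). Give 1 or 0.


alpha(70) = beta(69)
beta(69) = alpha(68)
alpha(68) = beta(67)
beta(67) = alpha(66)
alpha(66) = beta(65)
beta(65) = alpha(64)
alpha(64) = beta(63)
beta(63) = alpha(62)
alpha(62) = beta(61)
beta(61) = alpha(60)
alpha(60) = beta(59)
beta(59) = alpha(58)
alpha(58) = beta(57)
beta(57) = alpha(56)
alpha(56) = beta(55)
beta(55) = alpha(54)
alpha(54) = beta(53)
beta(53) = alpha(52)
alpha(52) = beta(51)
beta(51) = alpha(50)
alpha(50) = beta(49)
beta(49) = alpha(48)
alpha(48) = beta(47)
beta(47) = alpha(46)
alpha(46) = beta(45)
beta(45) = alpha(44)
alpha(44) = beta(43)
beta(43) = alpha(42)
alpha(42) = beta(41)
beta(41) = alpha(40)
alpha(40) = beta(39)
beta(39) = alpha(38)
alpha(38) = beta(37)
beta(37) = alpha(36)
alpha(36) = beta(35)
beta(35) = alpha(34)
alpha(34) = beta(33)
beta(33) = alpha(32)
alpha(32) = beta(31)
beta(31) = alpha(30)
alpha(30) = beta(29)
beta(29) = alpha(28)
alpha(28) = beta(27)
beta(27) = alpha(26)
alpha(26) = beta(25)
beta(25) = alpha(24)
alpha(24) = beta(23)
beta(23) = alpha(22)
alpha(22) = beta(21)
beta(21) = alpha(20)
alpha(20) = beta(19)
beta(19) = alpha(18)
alpha(18) = beta(17)
beta(17) = alpha(16)
alpha(16) = beta(15)
beta(15) = alpha(14)
alpha(14) = beta(13)
beta(13) = alpha(12)
alpha(12) = beta(11)
beta(11) = alpha(10)
alpha(10) = beta(9)
beta(9) = alpha(8)
alpha(8) = beta(7)
beta(7) = alpha(6)
alpha(6) = beta(5)
beta(5) = alpha(4)
alpha(4) = beta(3)
beta(3) = alpha(2)
alpha(2) = beta(1)
beta(1) = alpha(0)
alpha(0) = 1  (base case)
Result: 1

1


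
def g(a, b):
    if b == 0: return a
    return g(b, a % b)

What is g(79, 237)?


g(79, 237) = g(237, 79)
g(237, 79) = g(79, 0)
g(79, 0) = 79  (base case)

79


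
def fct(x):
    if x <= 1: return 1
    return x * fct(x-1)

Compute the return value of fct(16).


fct(16)
= 16 * fct(15)
= 16 * 15 * fct(14)
= 16 * 15 * 14 * fct(13)
= 16 * 15 * 14 * 13 * fct(12)
= 16 * 15 * 14 * 13 * 12 * fct(11)
= 16 * 15 * 14 * 13 * 12 * 11 * fct(10)
= 16 * 15 * 14 * 13 * 12 * 11 * 10 * fct(9)
= 16 * 15 * 14 * 13 * 12 * 11 * 10 * 9 * fct(8)
= 16 * 15 * 14 * 13 * 12 * 11 * 10 * 9 * 8 * fct(7)
= 16 * 15 * 14 * 13 * 12 * 11 * 10 * 9 * 8 * 7 * fct(6)
= 16 * 15 * 14 * 13 * 12 * 11 * 10 * 9 * 8 * 7 * 6 * fct(5)
= 16 * 15 * 14 * 13 * 12 * 11 * 10 * 9 * 8 * 7 * 6 * 5 * fct(4)
= 16 * 15 * 14 * 13 * 12 * 11 * 10 * 9 * 8 * 7 * 6 * 5 * 4 * fct(3)
= 16 * 15 * 14 * 13 * 12 * 11 * 10 * 9 * 8 * 7 * 6 * 5 * 4 * 3 * fct(2)
= 16 * 15 * 14 * 13 * 12 * 11 * 10 * 9 * 8 * 7 * 6 * 5 * 4 * 3 * 2 * fct(1)
= 16 * 15 * 14 * 13 * 12 * 11 * 10 * 9 * 8 * 7 * 6 * 5 * 4 * 3 * 2 * 1
= 20922789888000

20922789888000


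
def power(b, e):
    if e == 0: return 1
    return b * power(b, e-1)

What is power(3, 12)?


power(3, 12)
= 3 * power(3, 11)
= 3 * 3 * power(3, 10)
= 3 * 3 * 3 * power(3, 9)
= 3 * 3 * 3 * 3 * power(3, 8)
= 3 * 3 * 3 * 3 * 3 * power(3, 7)
= 3 * 3 * 3 * 3 * 3 * 3 * power(3, 6)
= 3 * 3 * 3 * 3 * 3 * 3 * 3 * power(3, 5)
= 3 * 3 * 3 * 3 * 3 * 3 * 3 * 3 * power(3, 4)
= 3 * 3 * 3 * 3 * 3 * 3 * 3 * 3 * 3 * power(3, 3)
= 3 * 3 * 3 * 3 * 3 * 3 * 3 * 3 * 3 * 3 * power(3, 2)
= 3 * 3 * 3 * 3 * 3 * 3 * 3 * 3 * 3 * 3 * 3 * power(3, 1)
= 3 * 3 * 3 * 3 * 3 * 3 * 3 * 3 * 3 * 3 * 3 * 3 * power(3, 0)
= 3 * 3 * 3 * 3 * 3 * 3 * 3 * 3 * 3 * 3 * 3 * 3 * 1
= 531441

531441


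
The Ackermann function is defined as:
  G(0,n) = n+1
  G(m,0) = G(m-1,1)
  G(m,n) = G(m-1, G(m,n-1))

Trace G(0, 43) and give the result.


G(0, 43) = 44
Result: G(0, 43) = 44

44


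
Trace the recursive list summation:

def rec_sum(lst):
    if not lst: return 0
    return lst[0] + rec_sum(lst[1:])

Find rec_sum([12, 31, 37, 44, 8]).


rec_sum([12, 31, 37, 44, 8]) = 12 + rec_sum([31, 37, 44, 8])
rec_sum([31, 37, 44, 8]) = 31 + rec_sum([37, 44, 8])
rec_sum([37, 44, 8]) = 37 + rec_sum([44, 8])
rec_sum([44, 8]) = 44 + rec_sum([8])
rec_sum([8]) = 8 + rec_sum([])
rec_sum([]) = 0  (base case)
Total: 12 + 31 + 37 + 44 + 8 + 0 = 132

132


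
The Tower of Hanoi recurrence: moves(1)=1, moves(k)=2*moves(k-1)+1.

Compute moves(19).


moves(19) = 2 * moves(18) + 1
moves(18) = 2 * moves(17) + 1
moves(17) = 2 * moves(16) + 1
moves(16) = 2 * moves(15) + 1
moves(15) = 2 * moves(14) + 1
moves(14) = 2 * moves(13) + 1
moves(13) = 2 * moves(12) + 1
moves(12) = 2 * moves(11) + 1
moves(11) = 2 * moves(10) + 1
moves(10) = 2 * moves(9) + 1
moves(9) = 2 * moves(8) + 1
moves(8) = 2 * moves(7) + 1
moves(7) = 2 * moves(6) + 1
moves(6) = 2 * moves(5) + 1
moves(5) = 2 * moves(4) + 1
moves(4) = 2 * moves(3) + 1
moves(3) = 2 * moves(2) + 1
moves(2) = 2 * moves(1) + 1
moves(1) = 1  (base case)
moves(2) = 2 * 1 + 1 = 3
moves(3) = 2 * 3 + 1 = 7
moves(4) = 2 * 7 + 1 = 15
moves(5) = 2 * 15 + 1 = 31
moves(6) = 2 * 31 + 1 = 63
moves(7) = 2 * 63 + 1 = 127
moves(8) = 2 * 127 + 1 = 255
moves(9) = 2 * 255 + 1 = 511
moves(10) = 2 * 511 + 1 = 1023
moves(11) = 2 * 1023 + 1 = 2047
moves(12) = 2 * 2047 + 1 = 4095
moves(13) = 2 * 4095 + 1 = 8191
moves(14) = 2 * 8191 + 1 = 16383
moves(15) = 2 * 16383 + 1 = 32767
moves(16) = 2 * 32767 + 1 = 65535
moves(17) = 2 * 65535 + 1 = 131071
moves(18) = 2 * 131071 + 1 = 262143
moves(19) = 2 * 262143 + 1 = 524287

524287


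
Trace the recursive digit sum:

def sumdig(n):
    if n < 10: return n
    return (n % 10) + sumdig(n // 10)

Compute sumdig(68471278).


sumdig(68471278) = 8 + sumdig(6847127)
sumdig(6847127) = 7 + sumdig(684712)
sumdig(684712) = 2 + sumdig(68471)
sumdig(68471) = 1 + sumdig(6847)
sumdig(6847) = 7 + sumdig(684)
sumdig(684) = 4 + sumdig(68)
sumdig(68) = 8 + sumdig(6)
sumdig(6) = 6  (base case)
Total: 8 + 7 + 2 + 1 + 7 + 4 + 8 + 6 = 43

43


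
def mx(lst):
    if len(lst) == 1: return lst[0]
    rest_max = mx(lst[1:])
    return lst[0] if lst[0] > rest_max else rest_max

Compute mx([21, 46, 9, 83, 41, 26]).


mx([21, 46, 9, 83, 41, 26]): compare 21 with mx([46, 9, 83, 41, 26])
mx([46, 9, 83, 41, 26]): compare 46 with mx([9, 83, 41, 26])
mx([9, 83, 41, 26]): compare 9 with mx([83, 41, 26])
mx([83, 41, 26]): compare 83 with mx([41, 26])
mx([41, 26]): compare 41 with mx([26])
mx([26]) = 26  (base case)
Compare 41 with 26 -> 41
Compare 83 with 41 -> 83
Compare 9 with 83 -> 83
Compare 46 with 83 -> 83
Compare 21 with 83 -> 83

83


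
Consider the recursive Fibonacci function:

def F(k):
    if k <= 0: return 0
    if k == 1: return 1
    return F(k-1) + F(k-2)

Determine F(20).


Computing F(20) bottom-up:
F(0) = 0
F(1) = 1
F(2) = F(1) + F(0) = 1 + 0 = 1
F(3) = F(2) + F(1) = 1 + 1 = 2
F(4) = F(3) + F(2) = 2 + 1 = 3
F(5) = F(4) + F(3) = 3 + 2 = 5
F(6) = F(5) + F(4) = 5 + 3 = 8
F(7) = F(6) + F(5) = 8 + 5 = 13
F(8) = F(7) + F(6) = 13 + 8 = 21
F(9) = F(8) + F(7) = 21 + 13 = 34
F(10) = F(9) + F(8) = 34 + 21 = 55
F(11) = F(10) + F(9) = 55 + 34 = 89
F(12) = F(11) + F(10) = 89 + 55 = 144
F(13) = F(12) + F(11) = 144 + 89 = 233
F(14) = F(13) + F(12) = 233 + 144 = 377
F(15) = F(14) + F(13) = 377 + 233 = 610
F(16) = F(15) + F(14) = 610 + 377 = 987
F(17) = F(16) + F(15) = 987 + 610 = 1597
F(18) = F(17) + F(16) = 1597 + 987 = 2584
F(19) = F(18) + F(17) = 2584 + 1597 = 4181
F(20) = F(19) + F(18) = 4181 + 2584 = 6765

6765


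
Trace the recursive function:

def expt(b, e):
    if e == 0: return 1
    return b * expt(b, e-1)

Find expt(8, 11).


expt(8, 11)
= 8 * expt(8, 10)
= 8 * 8 * expt(8, 9)
= 8 * 8 * 8 * expt(8, 8)
= 8 * 8 * 8 * 8 * expt(8, 7)
= 8 * 8 * 8 * 8 * 8 * expt(8, 6)
= 8 * 8 * 8 * 8 * 8 * 8 * expt(8, 5)
= 8 * 8 * 8 * 8 * 8 * 8 * 8 * expt(8, 4)
= 8 * 8 * 8 * 8 * 8 * 8 * 8 * 8 * expt(8, 3)
= 8 * 8 * 8 * 8 * 8 * 8 * 8 * 8 * 8 * expt(8, 2)
= 8 * 8 * 8 * 8 * 8 * 8 * 8 * 8 * 8 * 8 * expt(8, 1)
= 8 * 8 * 8 * 8 * 8 * 8 * 8 * 8 * 8 * 8 * 8 * expt(8, 0)
= 8 * 8 * 8 * 8 * 8 * 8 * 8 * 8 * 8 * 8 * 8 * 1
= 8589934592

8589934592


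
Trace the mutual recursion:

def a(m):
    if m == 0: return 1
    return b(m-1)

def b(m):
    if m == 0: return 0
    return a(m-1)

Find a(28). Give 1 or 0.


a(28) = b(27)
b(27) = a(26)
a(26) = b(25)
b(25) = a(24)
a(24) = b(23)
b(23) = a(22)
a(22) = b(21)
b(21) = a(20)
a(20) = b(19)
b(19) = a(18)
a(18) = b(17)
b(17) = a(16)
a(16) = b(15)
b(15) = a(14)
a(14) = b(13)
b(13) = a(12)
a(12) = b(11)
b(11) = a(10)
a(10) = b(9)
b(9) = a(8)
a(8) = b(7)
b(7) = a(6)
a(6) = b(5)
b(5) = a(4)
a(4) = b(3)
b(3) = a(2)
a(2) = b(1)
b(1) = a(0)
a(0) = 1  (base case)
Result: 1

1


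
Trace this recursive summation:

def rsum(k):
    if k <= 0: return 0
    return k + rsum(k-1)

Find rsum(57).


rsum(57)
= 57 + 56 + 55 + 54 + 53 + 52 + 51 + 50 + 49 + 48 + 47 + 46 + 45 + 44 + 43 + 42 + 41 + 40 + 39 + 38 + 37 + 36 + 35 + 34 + 33 + 32 + 31 + 30 + 29 + 28 + 27 + 26 + 25 + 24 + 23 + 22 + 21 + 20 + 19 + 18 + 17 + 16 + 15 + 14 + 13 + 12 + 11 + 10 + 9 + 8 + 7 + 6 + 5 + 4 + 3 + 2 + 1 + rsum(0)
= 57 + 56 + 55 + 54 + 53 + 52 + 51 + 50 + 49 + 48 + 47 + 46 + 45 + 44 + 43 + 42 + 41 + 40 + 39 + 38 + 37 + 36 + 35 + 34 + 33 + 32 + 31 + 30 + 29 + 28 + 27 + 26 + 25 + 24 + 23 + 22 + 21 + 20 + 19 + 18 + 17 + 16 + 15 + 14 + 13 + 12 + 11 + 10 + 9 + 8 + 7 + 6 + 5 + 4 + 3 + 2 + 1 + 0
= 1653

1653


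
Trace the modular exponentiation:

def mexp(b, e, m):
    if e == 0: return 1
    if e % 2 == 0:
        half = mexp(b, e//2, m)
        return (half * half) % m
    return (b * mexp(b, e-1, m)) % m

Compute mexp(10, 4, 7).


mexp(10, 4, 7): e is even, compute mexp(10, 2, 7)
  mexp(10, 2, 7): e is even, compute mexp(10, 1, 7)
    mexp(10, 1, 7): e is odd, compute mexp(10, 0, 7)
      mexp(10, 0, 7) = 1
    (10 * 1) % 7 = 3
  half=3, (3*3) % 7 = 2
half=2, (2*2) % 7 = 4

4


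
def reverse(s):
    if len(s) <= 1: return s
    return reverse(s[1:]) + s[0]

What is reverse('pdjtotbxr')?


reverse('pdjtotbxr') = reverse('djtotbxr') + 'p'
reverse('djtotbxr') = reverse('jtotbxr') + 'd'
reverse('jtotbxr') = reverse('totbxr') + 'j'
reverse('totbxr') = reverse('otbxr') + 't'
reverse('otbxr') = reverse('tbxr') + 'o'
reverse('tbxr') = reverse('bxr') + 't'
reverse('bxr') = reverse('xr') + 'b'
reverse('xr') = reverse('r') + 'x'
reverse('r') = 'r'  (base case)
Concatenating: 'r' + 'x' + 'b' + 't' + 'o' + 't' + 'j' + 'd' + 'p' = 'rxbtotjdp'

rxbtotjdp


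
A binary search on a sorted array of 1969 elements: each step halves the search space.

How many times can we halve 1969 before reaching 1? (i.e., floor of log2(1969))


1969 / 2 = 984
984 / 2 = 492
492 / 2 = 246
246 / 2 = 123
123 / 2 = 61
61 / 2 = 30
30 / 2 = 15
15 / 2 = 7
7 / 2 = 3
3 / 2 = 1
Reached 1 after 10 halvings

10


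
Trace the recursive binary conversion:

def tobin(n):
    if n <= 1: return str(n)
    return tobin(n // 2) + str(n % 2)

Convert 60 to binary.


tobin(60) = tobin(30) + '0'
tobin(30) = tobin(15) + '0'
tobin(15) = tobin(7) + '1'
tobin(7) = tobin(3) + '1'
tobin(3) = tobin(1) + '1'
tobin(1) = '1'  (base case)
Concatenating: '1' + '1' + '1' + '1' + '0' + '0' = '111100'

111100


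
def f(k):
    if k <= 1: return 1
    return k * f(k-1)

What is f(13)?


f(13)
= 13 * f(12)
= 13 * 12 * f(11)
= 13 * 12 * 11 * f(10)
= 13 * 12 * 11 * 10 * f(9)
= 13 * 12 * 11 * 10 * 9 * f(8)
= 13 * 12 * 11 * 10 * 9 * 8 * f(7)
= 13 * 12 * 11 * 10 * 9 * 8 * 7 * f(6)
= 13 * 12 * 11 * 10 * 9 * 8 * 7 * 6 * f(5)
= 13 * 12 * 11 * 10 * 9 * 8 * 7 * 6 * 5 * f(4)
= 13 * 12 * 11 * 10 * 9 * 8 * 7 * 6 * 5 * 4 * f(3)
= 13 * 12 * 11 * 10 * 9 * 8 * 7 * 6 * 5 * 4 * 3 * f(2)
= 13 * 12 * 11 * 10 * 9 * 8 * 7 * 6 * 5 * 4 * 3 * 2 * f(1)
= 13 * 12 * 11 * 10 * 9 * 8 * 7 * 6 * 5 * 4 * 3 * 2 * 1
= 6227020800

6227020800


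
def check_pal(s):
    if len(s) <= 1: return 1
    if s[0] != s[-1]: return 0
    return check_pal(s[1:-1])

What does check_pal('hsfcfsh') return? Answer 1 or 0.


check_pal('hsfcfsh'): s[0]='h' == s[-1]='h' -> check check_pal('sfcfs')
check_pal('sfcfs'): s[0]='s' == s[-1]='s' -> check check_pal('fcf')
check_pal('fcf'): s[0]='f' == s[-1]='f' -> check check_pal('c')
check_pal('c'): len <= 1 -> return 1  (base case)
Result: 1 (palindrome)

1


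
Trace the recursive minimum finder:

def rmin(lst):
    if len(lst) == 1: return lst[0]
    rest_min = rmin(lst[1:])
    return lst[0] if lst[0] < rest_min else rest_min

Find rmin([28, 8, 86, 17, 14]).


rmin([28, 8, 86, 17, 14]): compare 28 with rmin([8, 86, 17, 14])
rmin([8, 86, 17, 14]): compare 8 with rmin([86, 17, 14])
rmin([86, 17, 14]): compare 86 with rmin([17, 14])
rmin([17, 14]): compare 17 with rmin([14])
rmin([14]) = 14  (base case)
Compare 17 with 14 -> 14
Compare 86 with 14 -> 14
Compare 8 with 14 -> 8
Compare 28 with 8 -> 8

8


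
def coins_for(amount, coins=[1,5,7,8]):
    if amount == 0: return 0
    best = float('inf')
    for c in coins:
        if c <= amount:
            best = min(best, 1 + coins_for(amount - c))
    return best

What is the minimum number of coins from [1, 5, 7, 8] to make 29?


Building up with DP:
coins_for(0) = 0
coins_for(1) = min(1+coins_for(0)=1+0=1) = 1
coins_for(2) = min(1+coins_for(1)=1+1=2) = 2
coins_for(3) = min(1+coins_for(2)=1+2=3) = 3
coins_for(4) = min(1+coins_for(3)=1+3=4) = 4
coins_for(5) = min(1+coins_for(4)=1+4=5, 1+coins_for(0)=1+0=1) = 1
coins_for(6) = min(1+coins_for(5)=1+1=2, 1+coins_for(1)=1+1=2) = 2
coins_for(7) = min(1+coins_for(6)=1+2=3, 1+coins_for(2)=1+2=3, 1+coins_for(0)=1+0=1) = 1
coins_for(8) = min(1+coins_for(7)=1+1=2, 1+coins_for(3)=1+3=4, 1+coins_for(1)=1+1=2, 1+coins_for(0)=1+0=1) = 1
coins_for(9) = min(1+coins_for(8)=1+1=2, 1+coins_for(4)=1+4=5, 1+coins_for(2)=1+2=3, 1+coins_for(1)=1+1=2) = 2
coins_for(10) = min(1+coins_for(9)=1+2=3, 1+coins_for(5)=1+1=2, 1+coins_for(3)=1+3=4, 1+coins_for(2)=1+2=3) = 2
coins_for(11) = min(1+coins_for(10)=1+2=3, 1+coins_for(6)=1+2=3, 1+coins_for(4)=1+4=5, 1+coins_for(3)=1+3=4) = 3
coins_for(12) = min(1+coins_for(11)=1+3=4, 1+coins_for(7)=1+1=2, 1+coins_for(5)=1+1=2, 1+coins_for(4)=1+4=5) = 2
coins_for(13) = min(1+coins_for(12)=1+2=3, 1+coins_for(8)=1+1=2, 1+coins_for(6)=1+2=3, 1+coins_for(5)=1+1=2) = 2
coins_for(14) = min(1+coins_for(13)=1+2=3, 1+coins_for(9)=1+2=3, 1+coins_for(7)=1+1=2, 1+coins_for(6)=1+2=3) = 2
coins_for(15) = min(1+coins_for(14)=1+2=3, 1+coins_for(10)=1+2=3, 1+coins_for(8)=1+1=2, 1+coins_for(7)=1+1=2) = 2
coins_for(16) = min(1+coins_for(15)=1+2=3, 1+coins_for(11)=1+3=4, 1+coins_for(9)=1+2=3, 1+coins_for(8)=1+1=2) = 2
coins_for(17) = min(1+coins_for(16)=1+2=3, 1+coins_for(12)=1+2=3, 1+coins_for(10)=1+2=3, 1+coins_for(9)=1+2=3) = 3
coins_for(18) = min(1+coins_for(17)=1+3=4, 1+coins_for(13)=1+2=3, 1+coins_for(11)=1+3=4, 1+coins_for(10)=1+2=3) = 3
coins_for(19) = min(1+coins_for(18)=1+3=4, 1+coins_for(14)=1+2=3, 1+coins_for(12)=1+2=3, 1+coins_for(11)=1+3=4) = 3
coins_for(20) = min(1+coins_for(19)=1+3=4, 1+coins_for(15)=1+2=3, 1+coins_for(13)=1+2=3, 1+coins_for(12)=1+2=3) = 3
coins_for(21) = min(1+coins_for(20)=1+3=4, 1+coins_for(16)=1+2=3, 1+coins_for(14)=1+2=3, 1+coins_for(13)=1+2=3) = 3
coins_for(22) = min(1+coins_for(21)=1+3=4, 1+coins_for(17)=1+3=4, 1+coins_for(15)=1+2=3, 1+coins_for(14)=1+2=3) = 3
coins_for(23) = min(1+coins_for(22)=1+3=4, 1+coins_for(18)=1+3=4, 1+coins_for(16)=1+2=3, 1+coins_for(15)=1+2=3) = 3
coins_for(24) = min(1+coins_for(23)=1+3=4, 1+coins_for(19)=1+3=4, 1+coins_for(17)=1+3=4, 1+coins_for(16)=1+2=3) = 3
coins_for(25) = min(1+coins_for(24)=1+3=4, 1+coins_for(20)=1+3=4, 1+coins_for(18)=1+3=4, 1+coins_for(17)=1+3=4) = 4
coins_for(26) = min(1+coins_for(25)=1+4=5, 1+coins_for(21)=1+3=4, 1+coins_for(19)=1+3=4, 1+coins_for(18)=1+3=4) = 4
coins_for(27) = min(1+coins_for(26)=1+4=5, 1+coins_for(22)=1+3=4, 1+coins_for(20)=1+3=4, 1+coins_for(19)=1+3=4) = 4
coins_for(28) = min(1+coins_for(27)=1+4=5, 1+coins_for(23)=1+3=4, 1+coins_for(21)=1+3=4, 1+coins_for(20)=1+3=4) = 4
coins_for(29) = min(1+coins_for(28)=1+4=5, 1+coins_for(24)=1+3=4, 1+coins_for(22)=1+3=4, 1+coins_for(21)=1+3=4) = 4

4


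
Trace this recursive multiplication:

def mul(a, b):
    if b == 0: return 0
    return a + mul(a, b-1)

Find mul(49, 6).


mul(49, 6) = 49 + mul(49, 5)
mul(49, 5) = 49 + mul(49, 4)
mul(49, 4) = 49 + mul(49, 3)
mul(49, 3) = 49 + mul(49, 2)
mul(49, 2) = 49 + mul(49, 1)
mul(49, 1) = 49 + mul(49, 0)
mul(49, 0) = 0  (base case)
Total: 49 + 49 + 49 + 49 + 49 + 49 + 0 = 294

294


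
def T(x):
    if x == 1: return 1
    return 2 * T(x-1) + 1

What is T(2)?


T(2) = 2 * T(1) + 1
T(1) = 1  (base case)
T(2) = 2 * 1 + 1 = 3

3


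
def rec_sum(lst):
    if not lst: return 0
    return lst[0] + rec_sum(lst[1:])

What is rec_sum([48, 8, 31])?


rec_sum([48, 8, 31]) = 48 + rec_sum([8, 31])
rec_sum([8, 31]) = 8 + rec_sum([31])
rec_sum([31]) = 31 + rec_sum([])
rec_sum([]) = 0  (base case)
Total: 48 + 8 + 31 + 0 = 87

87


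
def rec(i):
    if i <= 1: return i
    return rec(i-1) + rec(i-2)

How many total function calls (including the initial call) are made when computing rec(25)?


Let C(n) = total calls for rec(n)
C(0) = 1, C(1) = 1
C(2) = 1 + C(1) + C(0) = 1 + 1 + 1 = 3
C(3) = 1 + C(2) + C(1) = 1 + 3 + 1 = 5
C(4) = 1 + C(3) + C(2) = 1 + 5 + 3 = 9
C(5) = 1 + C(4) + C(3) = 1 + 9 + 5 = 15
C(6) = 1 + C(5) + C(4) = 1 + 15 + 9 = 25
C(7) = 1 + C(6) + C(5) = 1 + 25 + 15 = 41
C(8) = 1 + C(7) + C(6) = 1 + 41 + 25 = 67
C(9) = 1 + C(8) + C(7) = 1 + 67 + 41 = 109
C(10) = 1 + C(9) + C(8) = 1 + 109 + 67 = 177
C(11) = 1 + C(10) + C(9) = 1 + 177 + 109 = 287
C(12) = 1 + C(11) + C(10) = 1 + 287 + 177 = 465
C(13) = 1 + C(12) + C(11) = 1 + 465 + 287 = 753
C(14) = 1 + C(13) + C(12) = 1 + 753 + 465 = 1219
C(15) = 1 + C(14) + C(13) = 1 + 1219 + 753 = 1973
C(16) = 1 + C(15) + C(14) = 1 + 1973 + 1219 = 3193
C(17) = 1 + C(16) + C(15) = 1 + 3193 + 1973 = 5167
C(18) = 1 + C(17) + C(16) = 1 + 5167 + 3193 = 8361
C(19) = 1 + C(18) + C(17) = 1 + 8361 + 5167 = 13529
C(20) = 1 + C(19) + C(18) = 1 + 13529 + 8361 = 21891
C(21) = 1 + C(20) + C(19) = 1 + 21891 + 13529 = 35421
C(22) = 1 + C(21) + C(20) = 1 + 35421 + 21891 = 57313
C(23) = 1 + C(22) + C(21) = 1 + 57313 + 35421 = 92735
C(24) = 1 + C(23) + C(22) = 1 + 92735 + 57313 = 150049
C(25) = 1 + C(24) + C(23) = 1 + 150049 + 92735 = 242785

242785


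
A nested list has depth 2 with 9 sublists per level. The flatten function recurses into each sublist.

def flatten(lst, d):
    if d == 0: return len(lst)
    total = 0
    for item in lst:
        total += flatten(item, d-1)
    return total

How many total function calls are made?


At depth 0 (root): 1 call
At depth 1: each of 1 parents calls flatten on 9 children = 9 calls
At depth 2: each of 9 parents calls flatten on 9 children = 81 calls
Total: 1 + 9 + 81 = 91

91


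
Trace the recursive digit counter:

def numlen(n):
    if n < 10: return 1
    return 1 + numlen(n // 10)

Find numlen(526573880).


numlen(526573880) = 1 + numlen(52657388)
numlen(52657388) = 1 + numlen(5265738)
numlen(5265738) = 1 + numlen(526573)
numlen(526573) = 1 + numlen(52657)
numlen(52657) = 1 + numlen(5265)
numlen(5265) = 1 + numlen(526)
numlen(526) = 1 + numlen(52)
numlen(52) = 1 + numlen(5)
numlen(5) = 1  (base case: 5 < 10)
Unwinding: 1 + 1 + 1 + 1 + 1 + 1 + 1 + 1 + 1 = 9

9


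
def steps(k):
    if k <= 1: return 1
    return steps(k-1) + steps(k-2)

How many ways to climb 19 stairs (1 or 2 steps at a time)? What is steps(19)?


Building up from base cases:
steps(0) = 1
steps(1) = 1
steps(2) = steps(1) + steps(0) = 1 + 1 = 2
steps(3) = steps(2) + steps(1) = 2 + 1 = 3
steps(4) = steps(3) + steps(2) = 3 + 2 = 5
steps(5) = steps(4) + steps(3) = 5 + 3 = 8
steps(6) = steps(5) + steps(4) = 8 + 5 = 13
steps(7) = steps(6) + steps(5) = 13 + 8 = 21
steps(8) = steps(7) + steps(6) = 21 + 13 = 34
steps(9) = steps(8) + steps(7) = 34 + 21 = 55
steps(10) = steps(9) + steps(8) = 55 + 34 = 89
steps(11) = steps(10) + steps(9) = 89 + 55 = 144
steps(12) = steps(11) + steps(10) = 144 + 89 = 233
steps(13) = steps(12) + steps(11) = 233 + 144 = 377
steps(14) = steps(13) + steps(12) = 377 + 233 = 610
steps(15) = steps(14) + steps(13) = 610 + 377 = 987
steps(16) = steps(15) + steps(14) = 987 + 610 = 1597
steps(17) = steps(16) + steps(15) = 1597 + 987 = 2584
steps(18) = steps(17) + steps(16) = 2584 + 1597 = 4181
steps(19) = steps(18) + steps(17) = 4181 + 2584 = 6765

6765


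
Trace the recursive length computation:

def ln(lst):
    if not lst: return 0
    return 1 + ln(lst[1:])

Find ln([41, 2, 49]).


ln([41, 2, 49]) = 1 + ln([2, 49])
ln([2, 49]) = 1 + ln([49])
ln([49]) = 1 + ln([])
ln([]) = 0  (base case)
Unwinding: 1 + 1 + 1 + 0 = 3

3


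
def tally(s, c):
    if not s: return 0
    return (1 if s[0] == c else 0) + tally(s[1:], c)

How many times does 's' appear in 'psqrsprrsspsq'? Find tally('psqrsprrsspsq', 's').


s[0]='p' != 's' -> 0
s[0]='s' == 's' -> 1
s[0]='q' != 's' -> 0
s[0]='r' != 's' -> 0
s[0]='s' == 's' -> 1
s[0]='p' != 's' -> 0
s[0]='r' != 's' -> 0
s[0]='r' != 's' -> 0
s[0]='s' == 's' -> 1
s[0]='s' == 's' -> 1
s[0]='p' != 's' -> 0
s[0]='s' == 's' -> 1
s[0]='q' != 's' -> 0
Sum: 0 + 1 + 0 + 0 + 1 + 0 + 0 + 0 + 1 + 1 + 0 + 1 + 0 = 5

5


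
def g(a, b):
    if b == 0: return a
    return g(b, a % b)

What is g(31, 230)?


g(31, 230) = g(230, 31)
g(230, 31) = g(31, 13)
g(31, 13) = g(13, 5)
g(13, 5) = g(5, 3)
g(5, 3) = g(3, 2)
g(3, 2) = g(2, 1)
g(2, 1) = g(1, 0)
g(1, 0) = 1  (base case)

1


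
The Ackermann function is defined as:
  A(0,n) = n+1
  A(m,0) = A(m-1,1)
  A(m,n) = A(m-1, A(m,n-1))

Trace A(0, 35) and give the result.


A(0, 35) = 36
Result: A(0, 35) = 36

36


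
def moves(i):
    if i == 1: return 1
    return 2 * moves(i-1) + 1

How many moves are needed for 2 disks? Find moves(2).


moves(2) = 2 * moves(1) + 1
moves(1) = 1  (base case)
moves(2) = 2 * 1 + 1 = 3

3


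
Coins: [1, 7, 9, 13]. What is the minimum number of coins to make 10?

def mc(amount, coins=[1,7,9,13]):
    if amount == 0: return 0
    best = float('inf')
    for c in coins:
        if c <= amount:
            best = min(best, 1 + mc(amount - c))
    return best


Building up with DP:
mc(0) = 0
mc(1) = min(1+mc(0)=1+0=1) = 1
mc(2) = min(1+mc(1)=1+1=2) = 2
mc(3) = min(1+mc(2)=1+2=3) = 3
mc(4) = min(1+mc(3)=1+3=4) = 4
mc(5) = min(1+mc(4)=1+4=5) = 5
mc(6) = min(1+mc(5)=1+5=6) = 6
mc(7) = min(1+mc(6)=1+6=7, 1+mc(0)=1+0=1) = 1
mc(8) = min(1+mc(7)=1+1=2, 1+mc(1)=1+1=2) = 2
mc(9) = min(1+mc(8)=1+2=3, 1+mc(2)=1+2=3, 1+mc(0)=1+0=1) = 1
mc(10) = min(1+mc(9)=1+1=2, 1+mc(3)=1+3=4, 1+mc(1)=1+1=2) = 2

2


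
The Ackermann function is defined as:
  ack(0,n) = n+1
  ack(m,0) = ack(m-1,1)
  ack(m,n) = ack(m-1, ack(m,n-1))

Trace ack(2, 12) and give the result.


ack(2, 12) = ack(1, ack(2, 11))
  ack(2, 11) = ack(1, ack(2, 10))
    ack(2, 10) = ack(1, ack(2, 9))
      ack(2, 9) = ack(1, ack(2, 8))
        ack(2, 8) = ack(1, ack(2, 7))
          ack(2, 7) = ack(1, ack(2, 6))
          ack(2, 6) = ack(1, ack(2, 5))
          ack(2, 5) = ack(1, ack(2, 4))
          ack(2, 4) = ack(1, ack(2, 3))
          ack(2, 3) = ack(1, ack(2, 2))
          ack(2, 2) = ack(1, ack(2, 1))
          ack(2, 1) = ack(1, ack(2, 0))
          ack(2, 0) = ack(1, 1)
          ack(1, 1) = ack(0, ack(1, 0))
          ack(1, 0) = ack(0, 1)
          ack(0, 1) = 2
            = ack(0, 2)
          ack(0, 2) = 3
            = ack(1, 3)
          ack(1, 3) = ack(0, ack(1, 2))
          ack(1, 2) = ack(0, ack(1, 1))
          ack(1, 1) = ack(0, ack(1, 0))
          ack(1, 0) = ack(0, 1)
          ack(0, 1) = 2
            = ack(0, 2)
... (trace truncated)
Result: ack(2, 12) = 27

27


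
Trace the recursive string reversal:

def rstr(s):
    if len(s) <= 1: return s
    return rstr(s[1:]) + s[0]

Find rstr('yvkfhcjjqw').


rstr('yvkfhcjjqw') = rstr('vkfhcjjqw') + 'y'
rstr('vkfhcjjqw') = rstr('kfhcjjqw') + 'v'
rstr('kfhcjjqw') = rstr('fhcjjqw') + 'k'
rstr('fhcjjqw') = rstr('hcjjqw') + 'f'
rstr('hcjjqw') = rstr('cjjqw') + 'h'
rstr('cjjqw') = rstr('jjqw') + 'c'
rstr('jjqw') = rstr('jqw') + 'j'
rstr('jqw') = rstr('qw') + 'j'
rstr('qw') = rstr('w') + 'q'
rstr('w') = 'w'  (base case)
Concatenating: 'w' + 'q' + 'j' + 'j' + 'c' + 'h' + 'f' + 'k' + 'v' + 'y' = 'wqjjchfkvy'

wqjjchfkvy


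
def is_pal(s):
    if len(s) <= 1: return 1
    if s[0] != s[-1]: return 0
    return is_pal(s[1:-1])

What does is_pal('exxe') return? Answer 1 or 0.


is_pal('exxe'): s[0]='e' == s[-1]='e' -> check is_pal('xx')
is_pal('xx'): s[0]='x' == s[-1]='x' -> check is_pal('')
is_pal(''): len <= 1 -> return 1  (base case)
Result: 1 (palindrome)

1


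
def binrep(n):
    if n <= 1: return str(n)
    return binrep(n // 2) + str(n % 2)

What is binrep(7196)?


binrep(7196) = binrep(3598) + '0'
binrep(3598) = binrep(1799) + '0'
binrep(1799) = binrep(899) + '1'
binrep(899) = binrep(449) + '1'
binrep(449) = binrep(224) + '1'
binrep(224) = binrep(112) + '0'
binrep(112) = binrep(56) + '0'
binrep(56) = binrep(28) + '0'
binrep(28) = binrep(14) + '0'
binrep(14) = binrep(7) + '0'
binrep(7) = binrep(3) + '1'
binrep(3) = binrep(1) + '1'
binrep(1) = '1'  (base case)
Concatenating: '1' + '1' + '1' + '0' + '0' + '0' + '0' + '0' + '1' + '1' + '1' + '0' + '0' = '1110000011100'

1110000011100


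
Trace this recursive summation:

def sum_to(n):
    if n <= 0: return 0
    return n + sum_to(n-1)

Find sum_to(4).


sum_to(4)
= 4 + 3 + 2 + 1 + sum_to(0)
= 4 + 3 + 2 + 1 + 0
= 10

10


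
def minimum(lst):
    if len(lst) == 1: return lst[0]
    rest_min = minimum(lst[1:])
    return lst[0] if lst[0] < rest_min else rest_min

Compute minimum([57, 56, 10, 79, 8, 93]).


minimum([57, 56, 10, 79, 8, 93]): compare 57 with minimum([56, 10, 79, 8, 93])
minimum([56, 10, 79, 8, 93]): compare 56 with minimum([10, 79, 8, 93])
minimum([10, 79, 8, 93]): compare 10 with minimum([79, 8, 93])
minimum([79, 8, 93]): compare 79 with minimum([8, 93])
minimum([8, 93]): compare 8 with minimum([93])
minimum([93]) = 93  (base case)
Compare 8 with 93 -> 8
Compare 79 with 8 -> 8
Compare 10 with 8 -> 8
Compare 56 with 8 -> 8
Compare 57 with 8 -> 8

8


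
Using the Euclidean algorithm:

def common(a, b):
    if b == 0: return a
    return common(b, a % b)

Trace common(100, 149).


common(100, 149) = common(149, 100)
common(149, 100) = common(100, 49)
common(100, 49) = common(49, 2)
common(49, 2) = common(2, 1)
common(2, 1) = common(1, 0)
common(1, 0) = 1  (base case)

1


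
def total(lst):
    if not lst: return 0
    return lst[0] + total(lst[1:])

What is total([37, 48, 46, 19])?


total([37, 48, 46, 19]) = 37 + total([48, 46, 19])
total([48, 46, 19]) = 48 + total([46, 19])
total([46, 19]) = 46 + total([19])
total([19]) = 19 + total([])
total([]) = 0  (base case)
Total: 37 + 48 + 46 + 19 + 0 = 150

150


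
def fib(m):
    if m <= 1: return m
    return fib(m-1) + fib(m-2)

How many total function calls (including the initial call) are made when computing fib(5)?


Let C(n) = total calls for fib(n)
C(0) = 1, C(1) = 1
C(2) = 1 + C(1) + C(0) = 1 + 1 + 1 = 3
C(3) = 1 + C(2) + C(1) = 1 + 3 + 1 = 5
C(4) = 1 + C(3) + C(2) = 1 + 5 + 3 = 9
C(5) = 1 + C(4) + C(3) = 1 + 9 + 5 = 15

15
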